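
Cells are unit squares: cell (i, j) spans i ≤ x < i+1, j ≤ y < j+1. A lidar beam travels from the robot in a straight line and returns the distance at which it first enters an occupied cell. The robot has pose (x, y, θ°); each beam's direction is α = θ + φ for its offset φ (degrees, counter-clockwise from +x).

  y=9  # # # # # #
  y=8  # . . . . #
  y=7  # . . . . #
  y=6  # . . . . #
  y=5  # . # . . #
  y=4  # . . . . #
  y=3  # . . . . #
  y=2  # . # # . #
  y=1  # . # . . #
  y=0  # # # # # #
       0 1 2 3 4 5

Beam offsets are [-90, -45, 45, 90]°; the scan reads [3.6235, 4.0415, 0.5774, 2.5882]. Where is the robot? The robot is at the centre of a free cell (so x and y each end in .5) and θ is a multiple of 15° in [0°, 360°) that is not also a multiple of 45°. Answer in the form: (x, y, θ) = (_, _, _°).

Enumerate (i+0.5, j+0.5, θ) over the 28 free cells and 16 admissible headings. For each, cast all 4 beams and compare to the given ranges.
  (2.5, 4.5, 345°): beam 1 = 1.5529 ≠ 3.6235 ✗
  (1.5, 2.5, 345°): beam 1 = 1.5529 ≠ 3.6235 ✗
  (4.5, 7.5, 210°): beam 1 = 1.7321 ≠ 3.6235 ✗
  …
  (3.5, 5.5, 165°): r_1=3.6235, r_2=4.0415, r_3=0.5774, r_4=2.5882 — all match ✓
No second candidate reproduces the full scan.

(x, y, θ) = (3.5, 5.5, 165°)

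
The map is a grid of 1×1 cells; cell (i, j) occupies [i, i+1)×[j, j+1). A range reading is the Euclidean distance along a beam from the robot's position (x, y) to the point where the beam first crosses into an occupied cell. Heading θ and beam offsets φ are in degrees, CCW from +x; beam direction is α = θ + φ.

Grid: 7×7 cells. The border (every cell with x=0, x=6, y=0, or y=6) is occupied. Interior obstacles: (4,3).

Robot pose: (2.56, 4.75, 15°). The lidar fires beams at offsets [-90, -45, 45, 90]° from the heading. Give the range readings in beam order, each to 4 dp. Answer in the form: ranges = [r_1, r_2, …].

beam 1: φ=-90°, α=285°
  cosα=0.2588 sinα=-0.9659 | (2,4) | tMaxX 1.7000 tMaxY 0.7765 | tΔX 3.8637 tΔY 1.0353
    t=0.7765 [y] (2,3)
    t=1.7000 [x] (3,3)
    t=1.8117 [y] (3,2)
    t=2.8470 [y] (3,1)
    t=3.8823 [y] (3,0) — stop
  → r_1 = 3.8823
beam 2: φ=-45°, α=330°
  cosα=0.8660 sinα=-0.5000 | (2,4) | tMaxX 0.5081 tMaxY 1.5000 | tΔX 1.1547 tΔY 2.0000
    t=0.5081 [x] (3,4)
    t=1.5000 [y] (3,3)
    t=1.6628 [x] (4,3) — stop
  → r_2 = 1.6628
beam 3: φ=45°, α=60°
  cosα=0.5000 sinα=0.8660 | (2,4) | tMaxX 0.8800 tMaxY 0.2887 | tΔX 2.0000 tΔY 1.1547
    t=0.2887 [y] (2,5)
    t=0.8800 [x] (3,5)
    t=1.4434 [y] (3,6) — stop
  → r_3 = 1.4434
beam 4: φ=90°, α=105°
  cosα=-0.2588 sinα=0.9659 | (2,4) | tMaxX 2.1637 tMaxY 0.2588 | tΔX 3.8637 tΔY 1.0353
    t=0.2588 [y] (2,5)
    t=1.2941 [y] (2,6) — stop
  → r_4 = 1.2941

ranges = [3.8823, 1.6628, 1.4434, 1.2941]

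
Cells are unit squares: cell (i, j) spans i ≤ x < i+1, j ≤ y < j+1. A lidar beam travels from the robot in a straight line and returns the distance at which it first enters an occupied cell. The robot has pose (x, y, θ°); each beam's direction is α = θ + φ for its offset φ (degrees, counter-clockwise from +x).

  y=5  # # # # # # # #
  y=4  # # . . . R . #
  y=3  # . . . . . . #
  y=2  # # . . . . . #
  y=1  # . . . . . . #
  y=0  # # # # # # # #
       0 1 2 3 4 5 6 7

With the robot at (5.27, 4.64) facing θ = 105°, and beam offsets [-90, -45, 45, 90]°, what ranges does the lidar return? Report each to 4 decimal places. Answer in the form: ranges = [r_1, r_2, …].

ranges = [1.3909, 0.4157, 0.7200, 4.4206]

beam 1: φ=-90°, α=15°
  direction (0.9659, 0.2588); cell (5,4); t to first gridline: x 0.7558, y 1.3909 (then +1.0353 / +3.8637)
    (6,4) via x @ 0.7558
    (6,5) via y @ 1.3909  # hit
  → r_1 = 1.3909
beam 2: φ=-45°, α=60°
  direction (0.5000, 0.8660); cell (5,4); t to first gridline: x 1.4600, y 0.4157 (then +2.0000 / +1.1547)
    (5,5) via y @ 0.4157  # hit
  → r_2 = 0.4157
beam 3: φ=45°, α=150°
  direction (-0.8660, 0.5000); cell (5,4); t to first gridline: x 0.3118, y 0.7200 (then +1.1547 / +2.0000)
    (4,4) via x @ 0.3118
    (4,5) via y @ 0.7200  # hit
  → r_3 = 0.7200
beam 4: φ=90°, α=195°
  direction (-0.9659, -0.2588); cell (5,4); t to first gridline: x 0.2795, y 2.4728 (then +1.0353 / +3.8637)
    (4,4) via x @ 0.2795
    (3,4) via x @ 1.3148
    (2,4) via x @ 2.3501
    (2,3) via y @ 2.4728
    (1,3) via x @ 3.3854
    (0,3) via x @ 4.4206  # hit
  → r_4 = 4.4206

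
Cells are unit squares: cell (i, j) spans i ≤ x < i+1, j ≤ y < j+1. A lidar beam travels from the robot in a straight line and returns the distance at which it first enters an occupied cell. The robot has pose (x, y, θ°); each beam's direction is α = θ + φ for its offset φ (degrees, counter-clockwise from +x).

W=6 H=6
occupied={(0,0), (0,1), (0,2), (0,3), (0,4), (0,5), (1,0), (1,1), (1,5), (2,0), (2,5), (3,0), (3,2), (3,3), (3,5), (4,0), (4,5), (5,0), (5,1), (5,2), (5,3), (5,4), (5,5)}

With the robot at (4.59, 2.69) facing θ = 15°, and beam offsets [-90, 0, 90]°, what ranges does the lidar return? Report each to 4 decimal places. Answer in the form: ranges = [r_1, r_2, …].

beam 1: φ=-90°, α=285°
  direction (0.2588, -0.9659); cell (4,2); t to first gridline: x 1.5841, y 0.7143 (then +3.8637 / +1.0353)
    (4,1) via y @ 0.7143
    (5,1) via x @ 1.5841  # hit
  → r_1 = 1.5841
beam 2: φ=0°, α=15°
  direction (0.9659, 0.2588); cell (4,2); t to first gridline: x 0.4245, y 1.1977 (then +1.0353 / +3.8637)
    (5,2) via x @ 0.4245  # hit
  → r_2 = 0.4245
beam 3: φ=90°, α=105°
  direction (-0.2588, 0.9659); cell (4,2); t to first gridline: x 2.2796, y 0.3209 (then +3.8637 / +1.0353)
    (4,3) via y @ 0.3209
    (4,4) via y @ 1.3562
    (3,4) via x @ 2.2796
    (3,5) via y @ 2.3915  # hit
  → r_3 = 2.3915

ranges = [1.5841, 0.4245, 2.3915]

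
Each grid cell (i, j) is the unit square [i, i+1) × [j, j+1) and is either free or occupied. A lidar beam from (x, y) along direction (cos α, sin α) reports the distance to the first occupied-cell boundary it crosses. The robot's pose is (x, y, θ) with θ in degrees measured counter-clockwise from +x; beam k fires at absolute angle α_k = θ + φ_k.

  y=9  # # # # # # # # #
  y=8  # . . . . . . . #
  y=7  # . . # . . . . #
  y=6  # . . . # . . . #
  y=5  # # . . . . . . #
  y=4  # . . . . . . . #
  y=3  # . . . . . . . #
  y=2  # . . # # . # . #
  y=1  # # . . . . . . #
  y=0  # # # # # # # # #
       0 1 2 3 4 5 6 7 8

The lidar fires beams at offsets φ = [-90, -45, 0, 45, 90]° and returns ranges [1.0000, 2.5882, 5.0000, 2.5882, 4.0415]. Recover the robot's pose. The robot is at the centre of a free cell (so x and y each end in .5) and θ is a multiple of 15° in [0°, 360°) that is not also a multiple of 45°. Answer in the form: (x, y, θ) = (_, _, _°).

(x, y, θ) = (5.5, 3.5, 60°)

The pose lattice has 49·16 = 784 candidates. Test each by forward raycasting.
  (7.5, 5.5, 165°): beam 1 = 1.9319 ≠ 1.0000 ✗
  (2.5, 6.5, 120°): beam 3 = 2.8868 ≠ 5.0000 ✗
  (7.5, 5.5, 330°): beam 1 = 2.8868 ≠ 1.0000 ✗
  (6.5, 5.5, 345°): beam 1 = 4.6587 ≠ 1.0000 ✗
  …
  (5.5, 3.5, 60°): r_1=1.0000, r_2=2.5882, r_3=5.0000, r_4=2.5882, r_5=4.0415 — all match ✓
Only this pose fits every beam.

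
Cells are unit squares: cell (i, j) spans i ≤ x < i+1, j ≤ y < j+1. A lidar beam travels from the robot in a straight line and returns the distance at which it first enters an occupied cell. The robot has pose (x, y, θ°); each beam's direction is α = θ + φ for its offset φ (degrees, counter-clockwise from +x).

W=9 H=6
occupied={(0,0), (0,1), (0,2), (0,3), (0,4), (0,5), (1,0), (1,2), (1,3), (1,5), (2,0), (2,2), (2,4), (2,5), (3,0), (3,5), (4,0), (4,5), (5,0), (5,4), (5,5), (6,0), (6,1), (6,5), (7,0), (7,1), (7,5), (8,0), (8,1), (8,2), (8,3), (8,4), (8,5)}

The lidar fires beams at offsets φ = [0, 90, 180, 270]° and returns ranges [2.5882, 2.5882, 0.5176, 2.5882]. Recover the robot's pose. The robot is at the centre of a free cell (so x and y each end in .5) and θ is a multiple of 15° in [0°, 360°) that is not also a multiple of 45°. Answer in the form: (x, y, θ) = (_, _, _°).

Candidates: 21 free-cell centres × 16 headings = 336 poses. Raycast each; keep the one whose scan matches to 4 dp.
  (5.5, 2.5, 15°): beam 2 = 1.5529 ≠ 2.5882 ✗
  (1.5, 1.5, 210°): beam 1 = 0.5774 ≠ 2.5882 ✗
  (1.5, 4.5, 240°): beam 1 = 0.5774 ≠ 2.5882 ✗
  (6.5, 2.5, 345°): beam 1 = 1.5529 ≠ 2.5882 ✗
  (3.5, 1.5, 345°): beam 1 = 1.9319 ≠ 2.5882 ✗
  …
  (5.5, 3.5, 255°): r_1=2.5882, r_2=2.5882, r_3=0.5176, r_4=2.5882 — all match ✓
No second candidate reproduces the full scan.

(x, y, θ) = (5.5, 3.5, 255°)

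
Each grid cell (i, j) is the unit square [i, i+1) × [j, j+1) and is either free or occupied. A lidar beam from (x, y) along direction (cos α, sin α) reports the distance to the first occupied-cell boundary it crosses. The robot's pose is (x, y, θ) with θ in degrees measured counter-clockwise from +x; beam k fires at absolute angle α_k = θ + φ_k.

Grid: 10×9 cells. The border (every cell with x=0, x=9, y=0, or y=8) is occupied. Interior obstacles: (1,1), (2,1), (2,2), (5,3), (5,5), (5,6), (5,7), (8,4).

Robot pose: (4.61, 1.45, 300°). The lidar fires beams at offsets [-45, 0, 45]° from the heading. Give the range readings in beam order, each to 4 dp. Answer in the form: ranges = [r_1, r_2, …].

beam 1: φ=-45°, α=255°
  dir = (cos 255°, sin 255°) = (-0.2588, -0.9659); from cell (4,1)
  next x-line at t=2.3569, next y-line at t=0.4659; Δt_x=3.8637, Δt_y=1.0353
    y: enter (4,0) at t=0.4659 ← occupied
  → r_1 = 0.4659
beam 2: φ=0°, α=300°
  dir = (cos 300°, sin 300°) = (0.5000, -0.8660); from cell (4,1)
  next x-line at t=0.7800, next y-line at t=0.5196; Δt_x=2.0000, Δt_y=1.1547
    y: enter (4,0) at t=0.5196 ← occupied
  → r_2 = 0.5196
beam 3: φ=45°, α=345°
  dir = (cos 345°, sin 345°) = (0.9659, -0.2588); from cell (4,1)
  next x-line at t=0.4038, next y-line at t=1.7387; Δt_x=1.0353, Δt_y=3.8637
    x: enter (5,1) at t=0.4038
    x: enter (6,1) at t=1.4390
    y: enter (6,0) at t=1.7387 ← occupied
  → r_3 = 1.7387

ranges = [0.4659, 0.5196, 1.7387]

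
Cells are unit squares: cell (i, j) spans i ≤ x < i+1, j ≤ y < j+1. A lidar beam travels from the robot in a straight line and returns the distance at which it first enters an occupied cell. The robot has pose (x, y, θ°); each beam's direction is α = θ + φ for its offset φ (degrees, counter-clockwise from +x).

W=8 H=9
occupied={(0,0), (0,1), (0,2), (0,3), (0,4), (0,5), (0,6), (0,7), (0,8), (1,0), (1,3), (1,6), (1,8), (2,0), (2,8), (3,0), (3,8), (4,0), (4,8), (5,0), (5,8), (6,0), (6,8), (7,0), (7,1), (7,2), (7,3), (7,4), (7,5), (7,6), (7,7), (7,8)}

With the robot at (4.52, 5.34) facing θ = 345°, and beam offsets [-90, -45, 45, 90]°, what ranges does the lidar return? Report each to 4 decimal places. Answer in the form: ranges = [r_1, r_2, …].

ranges = [4.4931, 4.9600, 2.8637, 2.7538]

beam 1: φ=-90°, α=255°
  d=(-0.2588,-0.9659)  start (4,5)  tX=2.0091 tY=0.3520  stride 1/|dx|=3.8637 1/|dy|=1.0353
    cross y-line → (4,4), t=0.3520
    cross y-line → (4,3), t=1.3873
    cross x-line → (3,3), t=2.0091
    cross y-line → (3,2), t=2.4225
    cross y-line → (3,1), t=3.4578
    cross y-line → (3,0), t=4.4931 (wall)
  → r_1 = 4.4931
beam 2: φ=-45°, α=300°
  d=(0.5000,-0.8660)  start (4,5)  tX=0.9600 tY=0.3926  stride 1/|dx|=2.0000 1/|dy|=1.1547
    cross y-line → (4,4), t=0.3926
    cross x-line → (5,4), t=0.9600
    cross y-line → (5,3), t=1.5473
    cross y-line → (5,2), t=2.7020
    cross x-line → (6,2), t=2.9600
    cross y-line → (6,1), t=3.8567
    cross x-line → (7,1), t=4.9600 (wall)
  → r_2 = 4.9600
beam 3: φ=45°, α=30°
  d=(0.8660,0.5000)  start (4,5)  tX=0.5543 tY=1.3200  stride 1/|dx|=1.1547 1/|dy|=2.0000
    cross x-line → (5,5), t=0.5543
    cross y-line → (5,6), t=1.3200
    cross x-line → (6,6), t=1.7090
    cross x-line → (7,6), t=2.8637 (wall)
  → r_3 = 2.8637
beam 4: φ=90°, α=75°
  d=(0.2588,0.9659)  start (4,5)  tX=1.8546 tY=0.6833  stride 1/|dx|=3.8637 1/|dy|=1.0353
    cross y-line → (4,6), t=0.6833
    cross y-line → (4,7), t=1.7186
    cross x-line → (5,7), t=1.8546
    cross y-line → (5,8), t=2.7538 (wall)
  → r_4 = 2.7538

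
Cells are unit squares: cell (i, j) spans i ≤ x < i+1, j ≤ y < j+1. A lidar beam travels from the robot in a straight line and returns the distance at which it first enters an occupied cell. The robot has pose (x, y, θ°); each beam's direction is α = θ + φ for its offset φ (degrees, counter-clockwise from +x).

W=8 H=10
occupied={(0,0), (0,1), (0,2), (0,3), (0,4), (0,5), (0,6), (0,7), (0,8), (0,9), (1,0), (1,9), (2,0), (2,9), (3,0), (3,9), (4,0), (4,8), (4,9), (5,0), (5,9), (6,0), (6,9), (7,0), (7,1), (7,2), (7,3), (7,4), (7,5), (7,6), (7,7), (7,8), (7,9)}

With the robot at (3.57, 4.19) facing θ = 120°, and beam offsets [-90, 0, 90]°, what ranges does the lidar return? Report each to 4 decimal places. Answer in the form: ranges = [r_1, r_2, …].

beam 1: φ=-90°, α=30°
  direction (0.8660, 0.5000); cell (3,4); t to first gridline: x 0.4965, y 1.6200 (then +1.1547 / +2.0000)
    (4,4) via x @ 0.4965
    (4,5) via y @ 1.6200
    (5,5) via x @ 1.6512
    (6,5) via x @ 2.8059
    (6,6) via y @ 3.6200
    (7,6) via x @ 3.9606  # hit
  → r_1 = 3.9606
beam 2: φ=0°, α=120°
  direction (-0.5000, 0.8660); cell (3,4); t to first gridline: x 1.1400, y 0.9353 (then +2.0000 / +1.1547)
    (3,5) via y @ 0.9353
    (2,5) via x @ 1.1400
    (2,6) via y @ 2.0900
    (1,6) via x @ 3.1400
    (1,7) via y @ 3.2447
    (1,8) via y @ 4.3994
    (0,8) via x @ 5.1400  # hit
  → r_2 = 5.1400
beam 3: φ=90°, α=210°
  direction (-0.8660, -0.5000); cell (3,4); t to first gridline: x 0.6582, y 0.3800 (then +1.1547 / +2.0000)
    (3,3) via y @ 0.3800
    (2,3) via x @ 0.6582
    (1,3) via x @ 1.8129
    (1,2) via y @ 2.3800
    (0,2) via x @ 2.9676  # hit
  → r_3 = 2.9676

ranges = [3.9606, 5.1400, 2.9676]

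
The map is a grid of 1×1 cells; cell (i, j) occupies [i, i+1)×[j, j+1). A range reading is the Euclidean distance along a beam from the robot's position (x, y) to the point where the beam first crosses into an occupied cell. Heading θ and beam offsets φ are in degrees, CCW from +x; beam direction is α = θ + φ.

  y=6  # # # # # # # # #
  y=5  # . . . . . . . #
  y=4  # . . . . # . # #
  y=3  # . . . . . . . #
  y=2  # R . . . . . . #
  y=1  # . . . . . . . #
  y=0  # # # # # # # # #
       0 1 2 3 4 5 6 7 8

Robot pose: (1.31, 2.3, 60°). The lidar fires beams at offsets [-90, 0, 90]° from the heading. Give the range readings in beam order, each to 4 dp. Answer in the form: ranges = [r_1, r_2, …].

ranges = [2.6000, 4.2724, 0.3580]

beam 1: φ=-90°, α=330°
  cosα=0.8660 sinα=-0.5000 | (1,2) | tMaxX 0.7967 tMaxY 0.6000 | tΔX 1.1547 tΔY 2.0000
    t=0.6000 [y] (1,1)
    t=0.7967 [x] (2,1)
    t=1.9514 [x] (3,1)
    t=2.6000 [y] (3,0) — stop
  → r_1 = 2.6000
beam 2: φ=0°, α=60°
  cosα=0.5000 sinα=0.8660 | (1,2) | tMaxX 1.3800 tMaxY 0.8083 | tΔX 2.0000 tΔY 1.1547
    t=0.8083 [y] (1,3)
    t=1.3800 [x] (2,3)
    t=1.9630 [y] (2,4)
    t=3.1177 [y] (2,5)
    t=3.3800 [x] (3,5)
    t=4.2724 [y] (3,6) — stop
  → r_2 = 4.2724
beam 3: φ=90°, α=150°
  cosα=-0.8660 sinα=0.5000 | (1,2) | tMaxX 0.3580 tMaxY 1.4000 | tΔX 1.1547 tΔY 2.0000
    t=0.3580 [x] (0,2) — stop
  → r_3 = 0.3580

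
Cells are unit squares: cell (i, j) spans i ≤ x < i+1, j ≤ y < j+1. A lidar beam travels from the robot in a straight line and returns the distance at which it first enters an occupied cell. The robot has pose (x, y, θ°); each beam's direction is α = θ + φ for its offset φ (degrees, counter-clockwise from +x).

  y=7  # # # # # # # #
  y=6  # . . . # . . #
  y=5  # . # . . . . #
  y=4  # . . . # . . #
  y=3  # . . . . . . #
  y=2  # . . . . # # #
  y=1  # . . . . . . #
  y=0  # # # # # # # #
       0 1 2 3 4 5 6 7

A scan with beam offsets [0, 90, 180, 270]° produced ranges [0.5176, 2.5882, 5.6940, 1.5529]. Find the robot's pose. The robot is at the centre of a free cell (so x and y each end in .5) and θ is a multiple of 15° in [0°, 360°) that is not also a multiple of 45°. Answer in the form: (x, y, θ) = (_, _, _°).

(x, y, θ) = (2.5, 1.5, 285°)

Enumerate (i+0.5, j+0.5, θ) over the 31 free cells and 16 admissible headings. For each, cast all 4 beams and compare to the given ranges.
  (3.5, 5.5, 150°): beam 1 = 0.5774 ≠ 0.5176 ✗
  (5.5, 4.5, 300°): beam 1 = 1.7321 ≠ 0.5176 ✗
  (6.5, 6.5, 330°): beam 1 = 0.5774 ≠ 0.5176 ✗
  (2.5, 3.5, 120°): beam 1 = 3.0000 ≠ 0.5176 ✗
  …
  (2.5, 1.5, 285°): r_1=0.5176, r_2=2.5882, r_3=5.6940, r_4=1.5529 — all match ✓
Only this pose fits every beam.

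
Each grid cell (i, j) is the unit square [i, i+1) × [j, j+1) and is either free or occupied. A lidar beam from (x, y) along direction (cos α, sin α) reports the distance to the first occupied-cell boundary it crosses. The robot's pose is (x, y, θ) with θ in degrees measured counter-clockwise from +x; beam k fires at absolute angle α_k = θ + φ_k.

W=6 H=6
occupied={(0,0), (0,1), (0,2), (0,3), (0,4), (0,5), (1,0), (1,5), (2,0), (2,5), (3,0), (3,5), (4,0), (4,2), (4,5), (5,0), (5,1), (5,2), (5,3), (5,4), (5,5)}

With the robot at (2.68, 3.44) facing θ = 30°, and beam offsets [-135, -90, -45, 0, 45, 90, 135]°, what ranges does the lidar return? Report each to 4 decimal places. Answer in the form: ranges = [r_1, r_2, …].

beam 1: φ=-135°, α=255°
  dir = (cos 255°, sin 255°) = (-0.2588, -0.9659); from cell (2,3)
  next x-line at t=2.6273, next y-line at t=0.4555; Δt_x=3.8637, Δt_y=1.0353
    y: enter (2,2) at t=0.4555
    y: enter (2,1) at t=1.4908
    y: enter (2,0) at t=2.5261 ← occupied
  → r_1 = 2.5261
beam 2: φ=-90°, α=300°
  dir = (cos 300°, sin 300°) = (0.5000, -0.8660); from cell (2,3)
  next x-line at t=0.6400, next y-line at t=0.5081; Δt_x=2.0000, Δt_y=1.1547
    y: enter (2,2) at t=0.5081
    x: enter (3,2) at t=0.6400
    y: enter (3,1) at t=1.6628
    x: enter (4,1) at t=2.6400
    y: enter (4,0) at t=2.8175 ← occupied
  → r_2 = 2.8175
beam 3: φ=-45°, α=345°
  dir = (cos 345°, sin 345°) = (0.9659, -0.2588); from cell (2,3)
  next x-line at t=0.3313, next y-line at t=1.7000; Δt_x=1.0353, Δt_y=3.8637
    x: enter (3,3) at t=0.3313
    x: enter (4,3) at t=1.3666
    y: enter (4,2) at t=1.7000 ← occupied
  → r_3 = 1.7000
beam 4: φ=0°, α=30°
  dir = (cos 30°, sin 30°) = (0.8660, 0.5000); from cell (2,3)
  next x-line at t=0.3695, next y-line at t=1.1200; Δt_x=1.1547, Δt_y=2.0000
    x: enter (3,3) at t=0.3695
    y: enter (3,4) at t=1.1200
    x: enter (4,4) at t=1.5242
    x: enter (5,4) at t=2.6789 ← occupied
  → r_4 = 2.6789
beam 5: φ=45°, α=75°
  dir = (cos 75°, sin 75°) = (0.2588, 0.9659); from cell (2,3)
  next x-line at t=1.2364, next y-line at t=0.5798; Δt_x=3.8637, Δt_y=1.0353
    y: enter (2,4) at t=0.5798
    x: enter (3,4) at t=1.2364
    y: enter (3,5) at t=1.6150 ← occupied
  → r_5 = 1.6150
beam 6: φ=90°, α=120°
  dir = (cos 120°, sin 120°) = (-0.5000, 0.8660); from cell (2,3)
  next x-line at t=1.3600, next y-line at t=0.6466; Δt_x=2.0000, Δt_y=1.1547
    y: enter (2,4) at t=0.6466
    x: enter (1,4) at t=1.3600
    y: enter (1,5) at t=1.8013 ← occupied
  → r_6 = 1.8013
beam 7: φ=135°, α=165°
  dir = (cos 165°, sin 165°) = (-0.9659, 0.2588); from cell (2,3)
  next x-line at t=0.7040, next y-line at t=2.1637; Δt_x=1.0353, Δt_y=3.8637
    x: enter (1,3) at t=0.7040
    x: enter (0,3) at t=1.7393 ← occupied
  → r_7 = 1.7393

ranges = [2.5261, 2.8175, 1.7000, 2.6789, 1.6150, 1.8013, 1.7393]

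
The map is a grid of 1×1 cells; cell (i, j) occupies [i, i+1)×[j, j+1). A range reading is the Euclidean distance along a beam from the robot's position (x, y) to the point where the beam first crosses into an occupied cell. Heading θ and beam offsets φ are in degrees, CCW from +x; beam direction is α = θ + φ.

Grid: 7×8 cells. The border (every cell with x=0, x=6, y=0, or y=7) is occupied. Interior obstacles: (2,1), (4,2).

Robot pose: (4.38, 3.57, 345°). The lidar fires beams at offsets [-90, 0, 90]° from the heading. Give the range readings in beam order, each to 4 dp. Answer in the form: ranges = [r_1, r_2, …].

ranges = [0.5901, 1.6771, 3.5510]

beam 1: φ=-90°, α=255°
  cosα=-0.2588 sinα=-0.9659 | (4,3) | tMaxX 1.4682 tMaxY 0.5901 | tΔX 3.8637 tΔY 1.0353
    t=0.5901 [y] (4,2) — stop
  → r_1 = 0.5901
beam 2: φ=0°, α=345°
  cosα=0.9659 sinα=-0.2588 | (4,3) | tMaxX 0.6419 tMaxY 2.2023 | tΔX 1.0353 tΔY 3.8637
    t=0.6419 [x] (5,3)
    t=1.6771 [x] (6,3) — stop
  → r_2 = 1.6771
beam 3: φ=90°, α=75°
  cosα=0.2588 sinα=0.9659 | (4,3) | tMaxX 2.3955 tMaxY 0.4452 | tΔX 3.8637 tΔY 1.0353
    t=0.4452 [y] (4,4)
    t=1.4804 [y] (4,5)
    t=2.3955 [x] (5,5)
    t=2.5157 [y] (5,6)
    t=3.5510 [y] (5,7) — stop
  → r_3 = 3.5510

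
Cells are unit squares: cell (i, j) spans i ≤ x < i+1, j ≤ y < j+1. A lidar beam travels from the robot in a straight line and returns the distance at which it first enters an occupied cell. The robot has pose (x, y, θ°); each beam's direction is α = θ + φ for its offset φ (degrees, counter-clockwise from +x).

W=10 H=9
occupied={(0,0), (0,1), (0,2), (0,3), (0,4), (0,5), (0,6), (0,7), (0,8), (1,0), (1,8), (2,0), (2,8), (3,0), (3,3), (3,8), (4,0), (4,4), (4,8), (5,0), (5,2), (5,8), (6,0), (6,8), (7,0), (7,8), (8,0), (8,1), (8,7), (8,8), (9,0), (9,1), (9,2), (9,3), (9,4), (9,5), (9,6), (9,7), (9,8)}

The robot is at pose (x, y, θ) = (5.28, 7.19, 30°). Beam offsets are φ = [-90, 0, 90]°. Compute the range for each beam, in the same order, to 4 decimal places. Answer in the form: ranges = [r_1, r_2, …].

beam 1: φ=-90°, α=300°
  cosα=0.5000 sinα=-0.8660 | (5,7) | tMaxX 1.4400 tMaxY 0.2194 | tΔX 2.0000 tΔY 1.1547
    t=0.2194 [y] (5,6)
    t=1.3741 [y] (5,5)
    t=1.4400 [x] (6,5)
    t=2.5288 [y] (6,4)
    t=3.4400 [x] (7,4)
    t=3.6835 [y] (7,3)
    t=4.8382 [y] (7,2)
    t=5.4400 [x] (8,2)
    t=5.9929 [y] (8,1) — stop
  → r_1 = 5.9929
beam 2: φ=0°, α=30°
  cosα=0.8660 sinα=0.5000 | (5,7) | tMaxX 0.8314 tMaxY 1.6200 | tΔX 1.1547 tΔY 2.0000
    t=0.8314 [x] (6,7)
    t=1.6200 [y] (6,8) — stop
  → r_2 = 1.6200
beam 3: φ=90°, α=120°
  cosα=-0.5000 sinα=0.8660 | (5,7) | tMaxX 0.5600 tMaxY 0.9353 | tΔX 2.0000 tΔY 1.1547
    t=0.5600 [x] (4,7)
    t=0.9353 [y] (4,8) — stop
  → r_3 = 0.9353

ranges = [5.9929, 1.6200, 0.9353]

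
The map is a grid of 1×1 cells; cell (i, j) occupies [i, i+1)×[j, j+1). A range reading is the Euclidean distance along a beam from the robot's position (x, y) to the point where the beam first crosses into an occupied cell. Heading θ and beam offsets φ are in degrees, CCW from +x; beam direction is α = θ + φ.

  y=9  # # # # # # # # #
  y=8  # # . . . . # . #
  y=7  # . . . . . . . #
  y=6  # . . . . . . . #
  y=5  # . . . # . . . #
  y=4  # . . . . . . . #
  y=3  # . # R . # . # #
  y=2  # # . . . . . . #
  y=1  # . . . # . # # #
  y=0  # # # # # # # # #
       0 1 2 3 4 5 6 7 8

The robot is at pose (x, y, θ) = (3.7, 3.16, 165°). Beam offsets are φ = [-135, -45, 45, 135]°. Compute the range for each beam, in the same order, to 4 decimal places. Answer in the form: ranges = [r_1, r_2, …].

ranges = [1.5011, 5.4000, 1.9630, 1.3395]

beam 1: φ=-135°, α=30°
  direction (0.8660, 0.5000); cell (3,3); t to first gridline: x 0.3464, y 1.6800 (then +1.1547 / +2.0000)
    (4,3) via x @ 0.3464
    (5,3) via x @ 1.5011  # hit
  → r_1 = 1.5011
beam 2: φ=-45°, α=120°
  direction (-0.5000, 0.8660); cell (3,3); t to first gridline: x 1.4000, y 0.9699 (then +2.0000 / +1.1547)
    (3,4) via y @ 0.9699
    (2,4) via x @ 1.4000
    (2,5) via y @ 2.1246
    (2,6) via y @ 3.2793
    (1,6) via x @ 3.4000
    (1,7) via y @ 4.4341
    (0,7) via x @ 5.4000  # hit
  → r_2 = 5.4000
beam 3: φ=45°, α=210°
  direction (-0.8660, -0.5000); cell (3,3); t to first gridline: x 0.8083, y 0.3200 (then +1.1547 / +2.0000)
    (3,2) via y @ 0.3200
    (2,2) via x @ 0.8083
    (1,2) via x @ 1.9630  # hit
  → r_3 = 1.9630
beam 4: φ=135°, α=300°
  direction (0.5000, -0.8660); cell (3,3); t to first gridline: x 0.6000, y 0.1848 (then +2.0000 / +1.1547)
    (3,2) via y @ 0.1848
    (4,2) via x @ 0.6000
    (4,1) via y @ 1.3395  # hit
  → r_4 = 1.3395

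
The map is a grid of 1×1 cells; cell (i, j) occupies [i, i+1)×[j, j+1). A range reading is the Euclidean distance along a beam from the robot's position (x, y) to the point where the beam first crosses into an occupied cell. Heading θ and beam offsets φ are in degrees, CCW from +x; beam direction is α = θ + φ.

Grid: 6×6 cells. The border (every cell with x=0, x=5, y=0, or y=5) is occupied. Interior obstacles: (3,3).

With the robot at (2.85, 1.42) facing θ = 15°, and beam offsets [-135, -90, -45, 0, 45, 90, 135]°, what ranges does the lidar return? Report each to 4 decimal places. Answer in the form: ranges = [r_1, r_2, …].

ranges = [0.4850, 0.4348, 0.8400, 2.2258, 1.8244, 3.7063, 2.1362]

beam 1: φ=-135°, α=240°
  direction (-0.5000, -0.8660); cell (2,1); t to first gridline: x 1.7000, y 0.4850 (then +2.0000 / +1.1547)
    (2,0) via y @ 0.4850  # hit
  → r_1 = 0.4850
beam 2: φ=-90°, α=285°
  direction (0.2588, -0.9659); cell (2,1); t to first gridline: x 0.5796, y 0.4348 (then +3.8637 / +1.0353)
    (2,0) via y @ 0.4348  # hit
  → r_2 = 0.4348
beam 3: φ=-45°, α=330°
  direction (0.8660, -0.5000); cell (2,1); t to first gridline: x 0.1732, y 0.8400 (then +1.1547 / +2.0000)
    (3,1) via x @ 0.1732
    (3,0) via y @ 0.8400  # hit
  → r_3 = 0.8400
beam 4: φ=0°, α=15°
  direction (0.9659, 0.2588); cell (2,1); t to first gridline: x 0.1553, y 2.2409 (then +1.0353 / +3.8637)
    (3,1) via x @ 0.1553
    (4,1) via x @ 1.1906
    (5,1) via x @ 2.2258  # hit
  → r_4 = 2.2258
beam 5: φ=45°, α=60°
  direction (0.5000, 0.8660); cell (2,1); t to first gridline: x 0.3000, y 0.6697 (then +2.0000 / +1.1547)
    (3,1) via x @ 0.3000
    (3,2) via y @ 0.6697
    (3,3) via y @ 1.8244  # hit
  → r_5 = 1.8244
beam 6: φ=90°, α=105°
  direction (-0.2588, 0.9659); cell (2,1); t to first gridline: x 3.2841, y 0.6005 (then +3.8637 / +1.0353)
    (2,2) via y @ 0.6005
    (2,3) via y @ 1.6357
    (2,4) via y @ 2.6710
    (1,4) via x @ 3.2841
    (1,5) via y @ 3.7063  # hit
  → r_6 = 3.7063
beam 7: φ=135°, α=150°
  direction (-0.8660, 0.5000); cell (2,1); t to first gridline: x 0.9815, y 1.1600 (then +1.1547 / +2.0000)
    (1,1) via x @ 0.9815
    (1,2) via y @ 1.1600
    (0,2) via x @ 2.1362  # hit
  → r_7 = 2.1362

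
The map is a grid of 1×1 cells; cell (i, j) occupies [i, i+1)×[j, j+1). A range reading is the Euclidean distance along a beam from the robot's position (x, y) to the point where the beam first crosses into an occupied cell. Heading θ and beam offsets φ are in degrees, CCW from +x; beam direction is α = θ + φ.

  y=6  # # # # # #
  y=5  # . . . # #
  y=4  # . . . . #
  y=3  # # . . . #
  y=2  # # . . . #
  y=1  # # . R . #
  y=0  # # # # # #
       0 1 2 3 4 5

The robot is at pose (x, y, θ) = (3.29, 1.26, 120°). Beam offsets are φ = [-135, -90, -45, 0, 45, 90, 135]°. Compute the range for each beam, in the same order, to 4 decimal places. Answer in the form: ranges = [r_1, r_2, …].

ranges = [1.0046, 1.9745, 3.8719, 2.5800, 1.3355, 0.5200, 0.2692]

beam 1: φ=-135°, α=345°
  cosα=0.9659 sinα=-0.2588 | (3,1) | tMaxX 0.7350 tMaxY 1.0046 | tΔX 1.0353 tΔY 3.8637
    t=0.7350 [x] (4,1)
    t=1.0046 [y] (4,0) — stop
  → r_1 = 1.0046
beam 2: φ=-90°, α=30°
  cosα=0.8660 sinα=0.5000 | (3,1) | tMaxX 0.8198 tMaxY 1.4800 | tΔX 1.1547 tΔY 2.0000
    t=0.8198 [x] (4,1)
    t=1.4800 [y] (4,2)
    t=1.9745 [x] (5,2) — stop
  → r_2 = 1.9745
beam 3: φ=-45°, α=75°
  cosα=0.2588 sinα=0.9659 | (3,1) | tMaxX 2.7432 tMaxY 0.7661 | tΔX 3.8637 tΔY 1.0353
    t=0.7661 [y] (3,2)
    t=1.8014 [y] (3,3)
    t=2.7432 [x] (4,3)
    t=2.8367 [y] (4,4)
    t=3.8719 [y] (4,5) — stop
  → r_3 = 3.8719
beam 4: φ=0°, α=120°
  cosα=-0.5000 sinα=0.8660 | (3,1) | tMaxX 0.5800 tMaxY 0.8545 | tΔX 2.0000 tΔY 1.1547
    t=0.5800 [x] (2,1)
    t=0.8545 [y] (2,2)
    t=2.0092 [y] (2,3)
    t=2.5800 [x] (1,3) — stop
  → r_4 = 2.5800
beam 5: φ=45°, α=165°
  cosα=-0.9659 sinα=0.2588 | (3,1) | tMaxX 0.3002 tMaxY 2.8591 | tΔX 1.0353 tΔY 3.8637
    t=0.3002 [x] (2,1)
    t=1.3355 [x] (1,1) — stop
  → r_5 = 1.3355
beam 6: φ=90°, α=210°
  cosα=-0.8660 sinα=-0.5000 | (3,1) | tMaxX 0.3349 tMaxY 0.5200 | tΔX 1.1547 tΔY 2.0000
    t=0.3349 [x] (2,1)
    t=0.5200 [y] (2,0) — stop
  → r_6 = 0.5200
beam 7: φ=135°, α=255°
  cosα=-0.2588 sinα=-0.9659 | (3,1) | tMaxX 1.1205 tMaxY 0.2692 | tΔX 3.8637 tΔY 1.0353
    t=0.2692 [y] (3,0) — stop
  → r_7 = 0.2692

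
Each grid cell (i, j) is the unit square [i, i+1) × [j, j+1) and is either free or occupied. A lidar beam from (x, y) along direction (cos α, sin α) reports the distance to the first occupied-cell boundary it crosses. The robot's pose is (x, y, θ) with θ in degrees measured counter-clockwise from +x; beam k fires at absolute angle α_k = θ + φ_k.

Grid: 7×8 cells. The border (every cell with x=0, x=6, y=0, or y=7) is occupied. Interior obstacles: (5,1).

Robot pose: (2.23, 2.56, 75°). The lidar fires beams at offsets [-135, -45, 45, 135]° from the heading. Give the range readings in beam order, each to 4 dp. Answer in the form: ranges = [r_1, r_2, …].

ranges = [1.8013, 4.3532, 2.4600, 1.4203]

beam 1: φ=-135°, α=300°
  d=(0.5000,-0.8660)  start (2,2)  tX=1.5400 tY=0.6466  stride 1/|dx|=2.0000 1/|dy|=1.1547
    cross y-line → (2,1), t=0.6466
    cross x-line → (3,1), t=1.5400
    cross y-line → (3,0), t=1.8013 (wall)
  → r_1 = 1.8013
beam 2: φ=-45°, α=30°
  d=(0.8660,0.5000)  start (2,2)  tX=0.8891 tY=0.8800  stride 1/|dx|=1.1547 1/|dy|=2.0000
    cross y-line → (2,3), t=0.8800
    cross x-line → (3,3), t=0.8891
    cross x-line → (4,3), t=2.0438
    cross y-line → (4,4), t=2.8800
    cross x-line → (5,4), t=3.1985
    cross x-line → (6,4), t=4.3532 (wall)
  → r_2 = 4.3532
beam 3: φ=45°, α=120°
  d=(-0.5000,0.8660)  start (2,2)  tX=0.4600 tY=0.5081  stride 1/|dx|=2.0000 1/|dy|=1.1547
    cross x-line → (1,2), t=0.4600
    cross y-line → (1,3), t=0.5081
    cross y-line → (1,4), t=1.6628
    cross x-line → (0,4), t=2.4600 (wall)
  → r_3 = 2.4600
beam 4: φ=135°, α=210°
  d=(-0.8660,-0.5000)  start (2,2)  tX=0.2656 tY=1.1200  stride 1/|dx|=1.1547 1/|dy|=2.0000
    cross x-line → (1,2), t=0.2656
    cross y-line → (1,1), t=1.1200
    cross x-line → (0,1), t=1.4203 (wall)
  → r_4 = 1.4203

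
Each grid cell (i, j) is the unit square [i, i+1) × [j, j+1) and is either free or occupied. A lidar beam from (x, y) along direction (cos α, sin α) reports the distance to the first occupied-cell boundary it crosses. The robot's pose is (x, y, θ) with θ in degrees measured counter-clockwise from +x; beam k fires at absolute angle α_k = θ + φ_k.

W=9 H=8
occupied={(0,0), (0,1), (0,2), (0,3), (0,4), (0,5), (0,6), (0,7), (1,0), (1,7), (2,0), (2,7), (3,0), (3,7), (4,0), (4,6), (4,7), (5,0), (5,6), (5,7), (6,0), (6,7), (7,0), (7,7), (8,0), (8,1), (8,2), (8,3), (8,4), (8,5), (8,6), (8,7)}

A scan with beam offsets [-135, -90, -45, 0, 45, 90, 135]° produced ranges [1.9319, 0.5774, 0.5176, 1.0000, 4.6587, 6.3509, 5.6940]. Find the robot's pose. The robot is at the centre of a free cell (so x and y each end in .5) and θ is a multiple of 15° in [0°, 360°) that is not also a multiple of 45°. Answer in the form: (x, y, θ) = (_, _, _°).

(x, y, θ) = (3.5, 1.5, 330°)

The pose lattice has 40·16 = 640 candidates. Test each by forward raycasting.
  (1.5, 5.5, 120°): beam 1 = 6.7293 ≠ 1.9319 ✗
  (5.5, 1.5, 330°): beam 5 = 2.5882 ≠ 4.6587 ✗
  (1.5, 4.5, 300°): beam 1 = 0.5176 ≠ 1.9319 ✗
  (3.5, 1.5, 150°): beam 1 = 4.6587 ≠ 1.9319 ✗
  (6.5, 6.5, 150°): beam 1 = 1.5529 ≠ 1.9319 ✗
  …
  (3.5, 1.5, 330°): r_1=1.9319, r_2=0.5774, r_3=0.5176, r_4=1.0000, r_5=4.6587, r_6=6.3509, r_7=5.6940 — all match ✓
No second candidate reproduces the full scan.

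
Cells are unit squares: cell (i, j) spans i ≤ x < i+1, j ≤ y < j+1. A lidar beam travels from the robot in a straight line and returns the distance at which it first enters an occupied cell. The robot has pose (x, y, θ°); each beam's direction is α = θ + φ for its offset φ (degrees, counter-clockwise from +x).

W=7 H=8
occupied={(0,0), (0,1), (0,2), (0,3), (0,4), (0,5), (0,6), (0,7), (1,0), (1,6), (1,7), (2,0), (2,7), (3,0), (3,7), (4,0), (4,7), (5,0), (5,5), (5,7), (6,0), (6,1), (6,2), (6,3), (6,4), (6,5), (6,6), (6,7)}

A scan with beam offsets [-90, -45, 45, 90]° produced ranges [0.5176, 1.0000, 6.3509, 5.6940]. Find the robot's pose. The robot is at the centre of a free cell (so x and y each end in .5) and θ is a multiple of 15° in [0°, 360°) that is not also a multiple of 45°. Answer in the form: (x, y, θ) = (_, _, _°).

Enumerate (i+0.5, j+0.5, θ) over the 28 free cells and 16 admissible headings. For each, cast all 4 beams and compare to the given ranges.
  (5.5, 3.5, 240°): beam 1 = 5.0000 ≠ 0.5176 ✗
  (4.5, 4.5, 120°): beam 1 = 1.0000 ≠ 0.5176 ✗
  (2.5, 1.5, 240°): beam 1 = 1.7321 ≠ 0.5176 ✗
  (3.5, 1.5, 285°): beam 1 = 1.9319 ≠ 0.5176 ✗
  (3.5, 6.5, 240°): beam 1 = 1.0000 ≠ 0.5176 ✗
  …
  (4.5, 6.5, 195°): r_1=0.5176, r_2=1.0000, r_3=6.3509, r_4=5.6940 — all match ✓
Unique over the lattice → pose = (4.5, 6.5, 195°).

(x, y, θ) = (4.5, 6.5, 195°)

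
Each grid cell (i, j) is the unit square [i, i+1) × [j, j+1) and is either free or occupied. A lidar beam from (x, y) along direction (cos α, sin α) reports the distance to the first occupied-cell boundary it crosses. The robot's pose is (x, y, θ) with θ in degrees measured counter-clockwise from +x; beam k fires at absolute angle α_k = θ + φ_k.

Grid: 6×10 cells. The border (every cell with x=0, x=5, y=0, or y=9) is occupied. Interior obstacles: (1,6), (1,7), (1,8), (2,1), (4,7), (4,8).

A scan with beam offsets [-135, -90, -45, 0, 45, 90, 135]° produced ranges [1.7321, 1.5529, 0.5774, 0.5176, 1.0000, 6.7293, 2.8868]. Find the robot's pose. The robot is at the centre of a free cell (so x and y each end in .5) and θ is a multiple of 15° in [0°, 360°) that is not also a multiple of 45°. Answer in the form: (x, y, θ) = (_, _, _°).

(x, y, θ) = (2.5, 7.5, 195°)

The pose lattice has 26·16 = 416 candidates. Test each by forward raycasting.
  (1.5, 5.5, 15°): beam 1 = 1.0000 ≠ 1.7321 ✗
  (2.5, 2.5, 165°): beam 1 = 2.8868 ≠ 1.7321 ✗
  (2.5, 6.5, 15°): beam 1 = 3.0000 ≠ 1.7321 ✗
  (4.5, 4.5, 150°): beam 1 = 0.5176 ≠ 1.7321 ✗
  (2.5, 4.5, 150°): beam 1 = 2.5882 ≠ 1.7321 ✗
  …
  (2.5, 7.5, 195°): r_1=1.7321, r_2=1.5529, r_3=0.5774, r_4=0.5176, r_5=1.0000, r_6=6.7293, r_7=2.8868 — all match ✓
No second candidate reproduces the full scan.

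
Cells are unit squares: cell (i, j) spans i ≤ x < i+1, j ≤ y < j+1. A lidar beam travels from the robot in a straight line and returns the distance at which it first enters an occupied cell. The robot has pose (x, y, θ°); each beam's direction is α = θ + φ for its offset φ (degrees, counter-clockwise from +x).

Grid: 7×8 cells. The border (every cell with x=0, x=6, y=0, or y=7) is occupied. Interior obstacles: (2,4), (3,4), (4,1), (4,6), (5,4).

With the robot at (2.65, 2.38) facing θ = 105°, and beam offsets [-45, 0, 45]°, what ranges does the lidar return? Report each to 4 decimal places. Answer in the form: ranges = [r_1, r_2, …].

beam 1: φ=-45°, α=60°
  direction (0.5000, 0.8660); cell (2,2); t to first gridline: x 0.7000, y 0.7159 (then +2.0000 / +1.1547)
    (3,2) via x @ 0.7000
    (3,3) via y @ 0.7159
    (3,4) via y @ 1.8706  # hit
  → r_1 = 1.8706
beam 2: φ=0°, α=105°
  direction (-0.2588, 0.9659); cell (2,2); t to first gridline: x 2.5114, y 0.6419 (then +3.8637 / +1.0353)
    (2,3) via y @ 0.6419
    (2,4) via y @ 1.6771  # hit
  → r_2 = 1.6771
beam 3: φ=45°, α=150°
  direction (-0.8660, 0.5000); cell (2,2); t to first gridline: x 0.7506, y 1.2400 (then +1.1547 / +2.0000)
    (1,2) via x @ 0.7506
    (1,3) via y @ 1.2400
    (0,3) via x @ 1.9053  # hit
  → r_3 = 1.9053

ranges = [1.8706, 1.6771, 1.9053]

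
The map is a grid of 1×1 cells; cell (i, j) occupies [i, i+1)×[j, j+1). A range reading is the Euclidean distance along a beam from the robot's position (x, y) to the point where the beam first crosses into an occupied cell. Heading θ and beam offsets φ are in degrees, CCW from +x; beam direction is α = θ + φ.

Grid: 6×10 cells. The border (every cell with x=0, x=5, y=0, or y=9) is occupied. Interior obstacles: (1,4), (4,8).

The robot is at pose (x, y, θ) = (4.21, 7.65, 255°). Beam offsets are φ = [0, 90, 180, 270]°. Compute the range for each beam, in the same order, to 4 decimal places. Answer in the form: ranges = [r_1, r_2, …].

beam 1: φ=0°, α=255°
  direction (-0.2588, -0.9659); cell (4,7); t to first gridline: x 0.8114, y 0.6729 (then +3.8637 / +1.0353)
    (4,6) via y @ 0.6729
    (3,6) via x @ 0.8114
    (3,5) via y @ 1.7082
    (3,4) via y @ 2.7435
    (3,3) via y @ 3.7788
    (2,3) via x @ 4.6751
    (2,2) via y @ 4.8140
    (2,1) via y @ 5.8493
    (2,0) via y @ 6.8846  # hit
  → r_1 = 6.8846
beam 2: φ=90°, α=345°
  direction (0.9659, -0.2588); cell (4,7); t to first gridline: x 0.8179, y 2.5114 (then +1.0353 / +3.8637)
    (5,7) via x @ 0.8179  # hit
  → r_2 = 0.8179
beam 3: φ=180°, α=75°
  direction (0.2588, 0.9659); cell (4,7); t to first gridline: x 3.0523, y 0.3623 (then +3.8637 / +1.0353)
    (4,8) via y @ 0.3623  # hit
  → r_3 = 0.3623
beam 4: φ=270°, α=165°
  direction (-0.9659, 0.2588); cell (4,7); t to first gridline: x 0.2174, y 1.3523 (then +1.0353 / +3.8637)
    (3,7) via x @ 0.2174
    (2,7) via x @ 1.2527
    (2,8) via y @ 1.3523
    (1,8) via x @ 2.2880
    (0,8) via x @ 3.3232  # hit
  → r_4 = 3.3232

ranges = [6.8846, 0.8179, 0.3623, 3.3232]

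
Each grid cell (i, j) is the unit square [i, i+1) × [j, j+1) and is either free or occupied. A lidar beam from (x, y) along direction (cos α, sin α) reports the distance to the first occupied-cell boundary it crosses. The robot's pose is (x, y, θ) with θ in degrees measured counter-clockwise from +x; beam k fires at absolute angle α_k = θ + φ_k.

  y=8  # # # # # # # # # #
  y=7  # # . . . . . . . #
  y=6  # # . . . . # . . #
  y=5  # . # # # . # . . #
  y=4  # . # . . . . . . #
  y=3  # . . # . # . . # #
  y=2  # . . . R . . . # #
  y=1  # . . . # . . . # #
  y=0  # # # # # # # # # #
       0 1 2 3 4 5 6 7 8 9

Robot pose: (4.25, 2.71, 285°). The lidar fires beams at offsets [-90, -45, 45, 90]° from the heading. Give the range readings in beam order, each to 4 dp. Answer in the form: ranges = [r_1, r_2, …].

ranges = [3.3646, 1.9745, 3.4200, 1.1205]

beam 1: φ=-90°, α=195°
  cosα=-0.9659 sinα=-0.2588 | (4,2) | tMaxX 0.2588 tMaxY 2.7432 | tΔX 1.0353 tΔY 3.8637
    t=0.2588 [x] (3,2)
    t=1.2941 [x] (2,2)
    t=2.3294 [x] (1,2)
    t=2.7432 [y] (1,1)
    t=3.3646 [x] (0,1) — stop
  → r_1 = 3.3646
beam 2: φ=-45°, α=240°
  cosα=-0.5000 sinα=-0.8660 | (4,2) | tMaxX 0.5000 tMaxY 0.8198 | tΔX 2.0000 tΔY 1.1547
    t=0.5000 [x] (3,2)
    t=0.8198 [y] (3,1)
    t=1.9745 [y] (3,0) — stop
  → r_2 = 1.9745
beam 3: φ=45°, α=330°
  cosα=0.8660 sinα=-0.5000 | (4,2) | tMaxX 0.8660 tMaxY 1.4200 | tΔX 1.1547 tΔY 2.0000
    t=0.8660 [x] (5,2)
    t=1.4200 [y] (5,1)
    t=2.0207 [x] (6,1)
    t=3.1754 [x] (7,1)
    t=3.4200 [y] (7,0) — stop
  → r_3 = 3.4200
beam 4: φ=90°, α=15°
  cosα=0.9659 sinα=0.2588 | (4,2) | tMaxX 0.7765 tMaxY 1.1205 | tΔX 1.0353 tΔY 3.8637
    t=0.7765 [x] (5,2)
    t=1.1205 [y] (5,3) — stop
  → r_4 = 1.1205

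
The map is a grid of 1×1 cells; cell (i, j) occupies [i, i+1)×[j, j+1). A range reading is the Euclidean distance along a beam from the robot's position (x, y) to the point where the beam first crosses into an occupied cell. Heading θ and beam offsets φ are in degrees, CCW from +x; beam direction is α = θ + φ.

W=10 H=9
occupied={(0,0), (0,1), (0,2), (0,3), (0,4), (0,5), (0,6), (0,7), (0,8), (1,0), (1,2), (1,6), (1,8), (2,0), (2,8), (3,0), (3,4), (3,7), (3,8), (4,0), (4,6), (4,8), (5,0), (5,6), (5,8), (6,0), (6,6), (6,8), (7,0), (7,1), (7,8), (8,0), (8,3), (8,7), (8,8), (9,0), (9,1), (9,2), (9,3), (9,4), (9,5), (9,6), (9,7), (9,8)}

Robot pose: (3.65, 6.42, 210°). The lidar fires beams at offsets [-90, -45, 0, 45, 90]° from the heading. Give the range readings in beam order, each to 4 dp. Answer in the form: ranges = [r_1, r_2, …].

beam 1: φ=-90°, α=120°
  direction (-0.5000, 0.8660); cell (3,6); t to first gridline: x 1.3000, y 0.6697 (then +2.0000 / +1.1547)
    (3,7) via y @ 0.6697  # hit
  → r_1 = 0.6697
beam 2: φ=-45°, α=165°
  direction (-0.9659, 0.2588); cell (3,6); t to first gridline: x 0.6729, y 2.2409 (then +1.0353 / +3.8637)
    (2,6) via x @ 0.6729
    (1,6) via x @ 1.7082  # hit
  → r_2 = 1.7082
beam 3: φ=0°, α=210°
  direction (-0.8660, -0.5000); cell (3,6); t to first gridline: x 0.7506, y 0.8400 (then +1.1547 / +2.0000)
    (2,6) via x @ 0.7506
    (2,5) via y @ 0.8400
    (1,5) via x @ 1.9053
    (1,4) via y @ 2.8400
    (0,4) via x @ 3.0600  # hit
  → r_3 = 3.0600
beam 4: φ=45°, α=255°
  direction (-0.2588, -0.9659); cell (3,6); t to first gridline: x 2.5114, y 0.4348 (then +3.8637 / +1.0353)
    (3,5) via y @ 0.4348
    (3,4) via y @ 1.4701  # hit
  → r_4 = 1.4701
beam 5: φ=90°, α=300°
  direction (0.5000, -0.8660); cell (3,6); t to first gridline: x 0.7000, y 0.4850 (then +2.0000 / +1.1547)
    (3,5) via y @ 0.4850
    (4,5) via x @ 0.7000
    (4,4) via y @ 1.6397
    (5,4) via x @ 2.7000
    (5,3) via y @ 2.7944
    (5,2) via y @ 3.9491
    (6,2) via x @ 4.7000
    (6,1) via y @ 5.1038
    (6,0) via y @ 6.2585  # hit
  → r_5 = 6.2585

ranges = [0.6697, 1.7082, 3.0600, 1.4701, 6.2585]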